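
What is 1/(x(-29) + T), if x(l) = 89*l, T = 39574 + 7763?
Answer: 1/44756 ≈ 2.2343e-5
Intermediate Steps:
T = 47337
1/(x(-29) + T) = 1/(89*(-29) + 47337) = 1/(-2581 + 47337) = 1/44756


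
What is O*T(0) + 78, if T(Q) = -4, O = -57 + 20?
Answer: 226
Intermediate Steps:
O = -37
O*T(0) + 78 = -37*(-4) + 78 = 148 + 78 = 226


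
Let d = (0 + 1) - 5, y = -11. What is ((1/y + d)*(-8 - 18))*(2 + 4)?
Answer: 7020/11 ≈ 638.18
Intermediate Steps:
d = -4 (d = 1 - 5 = -4)
((1/y + d)*(-8 - 18))*(2 + 4) = ((1/(-11) - 4)*(-8 - 18))*(2 + 4) = ((-1/11 - 4)*(-26))*6 = -45/11*(-26)*6 = (1170/11)*6 = 7020/11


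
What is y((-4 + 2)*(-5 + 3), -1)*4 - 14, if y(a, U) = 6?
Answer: 10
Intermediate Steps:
y((-4 + 2)*(-5 + 3), -1)*4 - 14 = 6*4 - 14 = 24 - 14 = 10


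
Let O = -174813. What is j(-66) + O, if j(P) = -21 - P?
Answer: -174768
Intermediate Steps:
j(-66) + O = (-21 - 1*(-66)) - 174813 = (-21 + 66) - 174813 = 45 - 174813 = -174768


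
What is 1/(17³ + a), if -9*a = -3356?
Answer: 9/47573 ≈ 0.00018918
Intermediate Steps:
a = 3356/9 (a = -⅑*(-3356) = 3356/9 ≈ 372.89)
1/(17³ + a) = 1/(17³ + 3356/9) = 1/(4913 + 3356/9) = 1/(47573/9) = 9/47573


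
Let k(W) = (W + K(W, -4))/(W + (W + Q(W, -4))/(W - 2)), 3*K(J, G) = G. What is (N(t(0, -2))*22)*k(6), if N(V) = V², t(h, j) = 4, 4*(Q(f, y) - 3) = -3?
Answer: 78848/387 ≈ 203.74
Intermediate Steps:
K(J, G) = G/3
Q(f, y) = 9/4 (Q(f, y) = 3 + (¼)*(-3) = 3 - ¾ = 9/4)
k(W) = (-4/3 + W)/(W + (9/4 + W)/(-2 + W)) (k(W) = (W + (⅓)*(-4))/(W + (W + 9/4)/(W - 2)) = (W - 4/3)/(W + (9/4 + W)/(-2 + W)) = (-4/3 + W)/(W + (9/4 + W)/(-2 + W)))
(N(t(0, -2))*22)*k(6) = (4²*22)*(4*(8 - 10*6 + 3*6²)/(3*(9 - 4*6 + 4*6²))) = (16*22)*(4*(8 - 60 + 3*36)/(3*(9 - 24 + 4*36))) = 352*(4*(8 - 60 + 108)/(3*(9 - 24 + 144))) = 352*((4/3)*56/129) = 352*((4/3)*(1/129)*56) = 352*(224/387) = 78848/387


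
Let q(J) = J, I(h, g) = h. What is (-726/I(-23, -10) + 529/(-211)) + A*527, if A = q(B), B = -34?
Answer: -86815035/4853 ≈ -17889.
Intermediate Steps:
A = -34
(-726/I(-23, -10) + 529/(-211)) + A*527 = (-726/(-23) + 529/(-211)) - 34*527 = (-726*(-1/23) + 529*(-1/211)) - 17918 = (726/23 - 529/211) - 17918 = 141019/4853 - 17918 = -86815035/4853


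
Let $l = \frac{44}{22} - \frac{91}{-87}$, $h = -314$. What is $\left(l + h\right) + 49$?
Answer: $- \frac{22790}{87} \approx -261.95$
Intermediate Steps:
$l = \frac{265}{87}$ ($l = 44 \cdot \frac{1}{22} - - \frac{91}{87} = 2 + \frac{91}{87} = \frac{265}{87} \approx 3.046$)
$\left(l + h\right) + 49 = \left(\frac{265}{87} - 314\right) + 49 = - \frac{27053}{87} + 49 = - \frac{22790}{87}$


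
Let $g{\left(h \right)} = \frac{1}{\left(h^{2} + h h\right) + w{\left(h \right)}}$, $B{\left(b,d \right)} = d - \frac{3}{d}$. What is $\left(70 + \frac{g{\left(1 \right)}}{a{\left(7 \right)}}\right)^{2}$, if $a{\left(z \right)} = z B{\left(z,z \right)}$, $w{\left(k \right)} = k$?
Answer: $\frac{93334921}{19044} \approx 4901.0$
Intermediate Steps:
$a{\left(z \right)} = z \left(z - \frac{3}{z}\right)$
$g{\left(h \right)} = \frac{1}{h + 2 h^{2}}$ ($g{\left(h \right)} = \frac{1}{\left(h^{2} + h h\right) + h} = \frac{1}{\left(h^{2} + h^{2}\right) + h} = \frac{1}{2 h^{2} + h} = \frac{1}{h + 2 h^{2}}$)
$\left(70 + \frac{g{\left(1 \right)}}{a{\left(7 \right)}}\right)^{2} = \left(70 + \frac{1^{-1} \frac{1}{1 + 2 \cdot 1}}{-3 + 7^{2}}\right)^{2} = \left(70 + \frac{1 \frac{1}{1 + 2}}{-3 + 49}\right)^{2} = \left(70 + \frac{1 \cdot \frac{1}{3}}{46}\right)^{2} = \left(70 + 1 \cdot \frac{1}{3} \cdot \frac{1}{46}\right)^{2} = \left(70 + \frac{1}{3} \cdot \frac{1}{46}\right)^{2} = \left(70 + \frac{1}{138}\right)^{2} = \left(\frac{9661}{138}\right)^{2} = \frac{93334921}{19044}$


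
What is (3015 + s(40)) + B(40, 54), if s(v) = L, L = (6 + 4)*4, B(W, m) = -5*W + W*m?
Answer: 5015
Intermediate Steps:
L = 40 (L = 10*4 = 40)
s(v) = 40
(3015 + s(40)) + B(40, 54) = (3015 + 40) + 40*(-5 + 54) = 3055 + 40*49 = 3055 + 1960 = 5015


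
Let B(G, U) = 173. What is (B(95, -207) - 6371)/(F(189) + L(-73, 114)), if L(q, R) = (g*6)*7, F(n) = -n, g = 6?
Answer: -2066/21 ≈ -98.381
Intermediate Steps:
L(q, R) = 252 (L(q, R) = (6*6)*7 = 36*7 = 252)
(B(95, -207) - 6371)/(F(189) + L(-73, 114)) = (173 - 6371)/(-1*189 + 252) = -6198/(-189 + 252) = -6198/63 = -6198*1/63 = -2066/21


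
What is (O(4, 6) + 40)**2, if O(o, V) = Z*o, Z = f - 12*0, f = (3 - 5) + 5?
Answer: 2704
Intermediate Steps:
f = 3 (f = -2 + 5 = 3)
Z = 3 (Z = 3 - 12*0 = 3 - 2*0 = 3 + 0 = 3)
O(o, V) = 3*o
(O(4, 6) + 40)**2 = (3*4 + 40)**2 = (12 + 40)**2 = 52**2 = 2704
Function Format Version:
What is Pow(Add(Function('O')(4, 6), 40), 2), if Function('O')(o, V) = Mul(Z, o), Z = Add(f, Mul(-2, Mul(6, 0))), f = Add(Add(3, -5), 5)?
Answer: 2704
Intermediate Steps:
f = 3 (f = Add(-2, 5) = 3)
Z = 3 (Z = Add(3, Mul(-2, Mul(6, 0))) = Add(3, Mul(-2, 0)) = Add(3, 0) = 3)
Function('O')(o, V) = Mul(3, o)
Pow(Add(Function('O')(4, 6), 40), 2) = Pow(Add(Mul(3, 4), 40), 2) = Pow(Add(12, 40), 2) = Pow(52, 2) = 2704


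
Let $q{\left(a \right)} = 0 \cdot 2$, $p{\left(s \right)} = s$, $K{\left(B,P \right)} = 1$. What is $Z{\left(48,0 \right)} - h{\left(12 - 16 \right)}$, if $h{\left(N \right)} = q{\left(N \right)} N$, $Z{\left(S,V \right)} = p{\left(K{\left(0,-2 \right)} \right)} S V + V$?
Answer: $0$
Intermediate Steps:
$q{\left(a \right)} = 0$
$Z{\left(S,V \right)} = V + S V$ ($Z{\left(S,V \right)} = 1 S V + V = S V + V = V + S V$)
$h{\left(N \right)} = 0$ ($h{\left(N \right)} = 0 N = 0$)
$Z{\left(48,0 \right)} - h{\left(12 - 16 \right)} = 0 \left(1 + 48\right) - 0 = 0 \cdot 49 + 0 = 0 + 0 = 0$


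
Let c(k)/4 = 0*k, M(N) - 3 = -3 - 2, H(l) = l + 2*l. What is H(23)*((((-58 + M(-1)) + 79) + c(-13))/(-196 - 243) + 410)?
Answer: 12417999/439 ≈ 28287.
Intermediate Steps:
H(l) = 3*l
M(N) = -2 (M(N) = 3 + (-3 - 2) = 3 - 5 = -2)
c(k) = 0 (c(k) = 4*(0*k) = 4*0 = 0)
H(23)*((((-58 + M(-1)) + 79) + c(-13))/(-196 - 243) + 410) = (3*23)*((((-58 - 2) + 79) + 0)/(-196 - 243) + 410) = 69*(((-60 + 79) + 0)/(-439) + 410) = 69*((19 + 0)*(-1/439) + 410) = 69*(19*(-1/439) + 410) = 69*(-19/439 + 410) = 69*(179971/439) = 12417999/439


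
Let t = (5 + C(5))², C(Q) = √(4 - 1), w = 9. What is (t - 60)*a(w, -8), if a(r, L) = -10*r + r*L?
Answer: 5184 - 1620*√3 ≈ 2378.1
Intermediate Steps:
a(r, L) = -10*r + L*r
C(Q) = √3
t = (5 + √3)² ≈ 45.320
(t - 60)*a(w, -8) = ((5 + √3)² - 60)*(9*(-10 - 8)) = (-60 + (5 + √3)²)*(9*(-18)) = (-60 + (5 + √3)²)*(-162) = 9720 - 162*(5 + √3)²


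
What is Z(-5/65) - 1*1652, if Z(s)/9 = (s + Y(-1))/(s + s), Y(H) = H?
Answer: -1589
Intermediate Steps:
Z(s) = 9*(-1 + s)/(2*s) (Z(s) = 9*((s - 1)/(s + s)) = 9*((-1 + s)/((2*s))) = 9*((-1 + s)*(1/(2*s))) = 9*((-1 + s)/(2*s)) = 9*(-1 + s)/(2*s))
Z(-5/65) - 1*1652 = 9*(-1 - 5/65)/(2*((-5/65))) - 1*1652 = 9*(-1 - 5*1/65)/(2*((-5*1/65))) - 1652 = 9*(-1 - 1/13)/(2*(-1/13)) - 1652 = (9/2)*(-13)*(-14/13) - 1652 = 63 - 1652 = -1589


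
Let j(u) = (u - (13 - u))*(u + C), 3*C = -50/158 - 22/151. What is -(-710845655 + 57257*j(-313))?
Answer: -128196089032909/11929 ≈ -1.0747e+10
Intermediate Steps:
C = -5513/35787 (C = (-50/158 - 22/151)/3 = (-50*1/158 - 22*1/151)/3 = (-25/79 - 22/151)/3 = (⅓)*(-5513/11929) = -5513/35787 ≈ -0.15405)
j(u) = (-13 + 2*u)*(-5513/35787 + u) (j(u) = (u - (13 - u))*(u - 5513/35787) = (u + (-13 + u))*(-5513/35787 + u) = (-13 + 2*u)*(-5513/35787 + u))
-(-710845655 + 57257*j(-313)) = -57257/(1/(-12415 + (71669/35787 + 2*(-313)² - 476257/35787*(-313)))) = -57257/(1/(-12415 + (71669/35787 + 2*97969 + 149068441/35787))) = -57257/(1/(-12415 + (71669/35787 + 195938 + 149068441/35787))) = -57257/(1/(-12415 + 2387057772/11929)) = -57257/(1/(2238959237/11929)) = -57257/11929/2238959237 = -57257*2238959237/11929 = -128196089032909/11929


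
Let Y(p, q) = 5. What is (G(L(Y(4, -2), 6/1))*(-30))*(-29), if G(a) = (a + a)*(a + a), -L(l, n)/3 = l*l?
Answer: 19575000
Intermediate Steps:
L(l, n) = -3*l² (L(l, n) = -3*l*l = -3*l²)
G(a) = 4*a² (G(a) = (2*a)*(2*a) = 4*a²)
(G(L(Y(4, -2), 6/1))*(-30))*(-29) = ((4*(-3*5²)²)*(-30))*(-29) = ((4*(-3*25)²)*(-30))*(-29) = ((4*(-75)²)*(-30))*(-29) = ((4*5625)*(-30))*(-29) = (22500*(-30))*(-29) = -675000*(-29) = 19575000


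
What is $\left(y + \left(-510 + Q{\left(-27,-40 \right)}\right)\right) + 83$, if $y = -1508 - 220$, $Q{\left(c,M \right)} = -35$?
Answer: $-2190$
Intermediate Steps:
$y = -1728$
$\left(y + \left(-510 + Q{\left(-27,-40 \right)}\right)\right) + 83 = \left(-1728 - 545\right) + 83 = -2273 + 83 = -2190$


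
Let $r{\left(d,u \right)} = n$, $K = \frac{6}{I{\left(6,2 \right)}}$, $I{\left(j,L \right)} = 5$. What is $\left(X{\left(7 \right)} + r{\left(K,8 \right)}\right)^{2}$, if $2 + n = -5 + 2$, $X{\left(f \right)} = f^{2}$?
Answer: $1936$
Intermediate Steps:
$n = -5$ ($n = -2 + \left(-5 + 2\right) = -2 - 3 = -5$)
$K = \frac{6}{5} \approx 1.2$
$r{\left(d,u \right)} = -5$
$\left(X{\left(7 \right)} + r{\left(K,8 \right)}\right)^{2} = \left(7^{2} - 5\right)^{2} = \left(49 - 5\right)^{2} = 44^{2} = 1936$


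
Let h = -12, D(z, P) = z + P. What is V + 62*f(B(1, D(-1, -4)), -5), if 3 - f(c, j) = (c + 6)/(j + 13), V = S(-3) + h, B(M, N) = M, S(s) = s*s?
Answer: 515/4 ≈ 128.75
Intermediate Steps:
S(s) = s²
D(z, P) = P + z
V = -3 (V = (-3)² - 12 = 9 - 12 = -3)
f(c, j) = 3 - (6 + c)/(13 + j) (f(c, j) = 3 - (c + 6)/(j + 13) = 3 - (6 + c)/(13 + j))
V + 62*f(B(1, D(-1, -4)), -5) = -3 + 62*((33 - 1*1 + 3*(-5))/(13 - 5)) = -3 + 62*((33 - 1 - 15)/8) = -3 + 62*((⅛)*17) = -3 + 62*(17/8) = -3 + 527/4 = 515/4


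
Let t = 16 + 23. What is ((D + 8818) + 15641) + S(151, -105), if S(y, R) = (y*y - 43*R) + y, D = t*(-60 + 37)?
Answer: 51029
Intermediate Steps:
t = 39
D = -897 (D = 39*(-60 + 37) = 39*(-23) = -897)
S(y, R) = y + y**2 - 43*R (S(y, R) = (y**2 - 43*R) + y = y + y**2 - 43*R)
((D + 8818) + 15641) + S(151, -105) = ((-897 + 8818) + 15641) + (151 + 151**2 - 43*(-105)) = (7921 + 15641) + (151 + 22801 + 4515) = 23562 + 27467 = 51029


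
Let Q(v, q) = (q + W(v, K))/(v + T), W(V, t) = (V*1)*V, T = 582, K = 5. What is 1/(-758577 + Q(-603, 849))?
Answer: -7/5431525 ≈ -1.2888e-6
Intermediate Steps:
W(V, t) = V**2 (W(V, t) = V*V = V**2)
Q(v, q) = (q + v**2)/(582 + v) (Q(v, q) = (q + v**2)/(v + 582) = (q + v**2)/(582 + v))
1/(-758577 + Q(-603, 849)) = 1/(-758577 + (849 + (-603)**2)/(582 - 603)) = 1/(-758577 + (849 + 363609)/(-21)) = 1/(-758577 - 1/21*364458) = 1/(-758577 - 121486/7) = 1/(-5431525/7) = -7/5431525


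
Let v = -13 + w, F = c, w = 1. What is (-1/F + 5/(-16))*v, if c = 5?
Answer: 123/20 ≈ 6.1500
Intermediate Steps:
F = 5
v = -12 (v = -13 + 1 = -12)
(-1/F + 5/(-16))*v = (-1/5 + 5/(-16))*(-12) = (-1*⅕ + 5*(-1/16))*(-12) = (-⅕ - 5/16)*(-12) = -41/80*(-12) = 123/20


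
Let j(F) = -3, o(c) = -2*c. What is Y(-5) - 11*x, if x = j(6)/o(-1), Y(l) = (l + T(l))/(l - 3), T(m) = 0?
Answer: 137/8 ≈ 17.125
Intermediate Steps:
Y(l) = l/(-3 + l) (Y(l) = (l + 0)/(l - 3) = l/(-3 + l))
x = -3/2 (x = -3/((-2*(-1))) = -3/2 ≈ -1.5000)
Y(-5) - 11*x = -5/(-3 - 5) - 11*(-3/2) = -5/(-8) + 33/2 = -5*(-⅛) + 33/2 = 5/8 + 33/2 = 137/8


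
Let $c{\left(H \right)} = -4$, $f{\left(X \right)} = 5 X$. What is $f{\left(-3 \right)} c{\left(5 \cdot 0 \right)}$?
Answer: $60$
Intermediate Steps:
$f{\left(-3 \right)} c{\left(5 \cdot 0 \right)} = 5 \left(-3\right) \left(-4\right) = \left(-15\right) \left(-4\right) = 60$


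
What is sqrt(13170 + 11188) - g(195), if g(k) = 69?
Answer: -69 + sqrt(24358) ≈ 87.071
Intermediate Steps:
sqrt(13170 + 11188) - g(195) = sqrt(13170 + 11188) - 1*69 = sqrt(24358) - 69 = -69 + sqrt(24358)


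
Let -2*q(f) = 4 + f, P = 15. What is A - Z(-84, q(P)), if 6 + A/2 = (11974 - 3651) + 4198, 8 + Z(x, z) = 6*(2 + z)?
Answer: 25083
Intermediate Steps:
q(f) = -2 - f/2 (q(f) = -(4 + f)/2 = -2 - f/2)
Z(x, z) = 4 + 6*z (Z(x, z) = -8 + 6*(2 + z) = -8 + (12 + 6*z) = 4 + 6*z)
A = 25030 (A = -12 + 2*((11974 - 3651) + 4198) = -12 + 2*(8323 + 4198) = -12 + 2*12521 = -12 + 25042 = 25030)
A - Z(-84, q(P)) = 25030 - (4 + 6*(-2 - ½*15)) = 25030 - (4 + 6*(-2 - 15/2)) = 25030 - (4 + 6*(-19/2)) = 25030 - (4 - 57) = 25030 - 1*(-53) = 25030 + 53 = 25083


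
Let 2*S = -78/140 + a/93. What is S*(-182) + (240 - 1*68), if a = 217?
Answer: 311/30 ≈ 10.367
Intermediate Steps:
S = 373/420 (S = (-78/140 + 217/93)/2 = (-78*1/140 + 217*(1/93))/2 = (-39/70 + 7/3)/2 = (½)*(373/210) = 373/420 ≈ 0.88809)
S*(-182) + (240 - 1*68) = (373/420)*(-182) + (240 - 1*68) = -4849/30 + (240 - 68) = -4849/30 + 172 = 311/30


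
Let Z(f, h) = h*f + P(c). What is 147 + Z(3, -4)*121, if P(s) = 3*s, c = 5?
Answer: 510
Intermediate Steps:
Z(f, h) = 15 + f*h (Z(f, h) = h*f + 3*5 = f*h + 15 = 15 + f*h)
147 + Z(3, -4)*121 = 147 + (15 + 3*(-4))*121 = 147 + (15 - 12)*121 = 147 + 3*121 = 147 + 363 = 510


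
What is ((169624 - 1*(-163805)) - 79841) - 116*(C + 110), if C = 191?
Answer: 218672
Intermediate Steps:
((169624 - 1*(-163805)) - 79841) - 116*(C + 110) = ((169624 - 1*(-163805)) - 79841) - 116*(191 + 110) = ((169624 + 163805) - 79841) - 116*301 = (333429 - 79841) - 34916 = 253588 - 34916 = 218672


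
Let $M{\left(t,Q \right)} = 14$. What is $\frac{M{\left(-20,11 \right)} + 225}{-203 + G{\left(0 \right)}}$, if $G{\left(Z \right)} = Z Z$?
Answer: $- \frac{239}{203} \approx -1.1773$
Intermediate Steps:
$G{\left(Z \right)} = Z^{2}$
$\frac{M{\left(-20,11 \right)} + 225}{-203 + G{\left(0 \right)}} = \frac{14 + 225}{-203 + 0^{2}} = \frac{239}{-203 + 0} = \frac{239}{-203} = 239 \left(- \frac{1}{203}\right) = - \frac{239}{203}$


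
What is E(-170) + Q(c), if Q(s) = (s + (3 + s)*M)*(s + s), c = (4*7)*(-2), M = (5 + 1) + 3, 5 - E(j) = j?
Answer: 59871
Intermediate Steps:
E(j) = 5 - j
M = 9 (M = 6 + 3 = 9)
c = -56 (c = 28*(-2) = -56)
Q(s) = 2*s*(27 + 10*s) (Q(s) = (s + (3 + s)*9)*(s + s) = (s + (27 + 9*s))*(2*s) = (27 + 10*s)*(2*s) = 2*s*(27 + 10*s))
E(-170) + Q(c) = (5 - 1*(-170)) + 2*(-56)*(27 + 10*(-56)) = (5 + 170) + 2*(-56)*(27 - 560) = 175 + 2*(-56)*(-533) = 175 + 59696 = 59871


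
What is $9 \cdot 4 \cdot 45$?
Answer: $1620$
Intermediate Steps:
$9 \cdot 4 \cdot 45 = 36 \cdot 45 = 1620$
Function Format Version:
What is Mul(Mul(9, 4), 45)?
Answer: 1620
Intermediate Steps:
Mul(Mul(9, 4), 45) = Mul(36, 45) = 1620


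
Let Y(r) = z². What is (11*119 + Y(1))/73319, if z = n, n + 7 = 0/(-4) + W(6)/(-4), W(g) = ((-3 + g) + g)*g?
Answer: 6917/293276 ≈ 0.023585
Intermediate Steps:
W(g) = g*(-3 + 2*g) (W(g) = (-3 + 2*g)*g = g*(-3 + 2*g))
n = -41/2 (n = -7 + (0/(-4) + (6*(-3 + 2*6))/(-4)) = -7 + (0*(-¼) + (6*(-3 + 12))*(-¼)) = -7 + (0 + (6*9)*(-¼)) = -7 + (0 + 54*(-¼)) = -7 + (0 - 27/2) = -7 - 27/2 = -41/2 ≈ -20.500)
z = -41/2 ≈ -20.500
Y(r) = 1681/4 (Y(r) = (-41/2)² = 1681/4)
(11*119 + Y(1))/73319 = (11*119 + 1681/4)/73319 = (1309 + 1681/4)*(1/73319) = (6917/4)*(1/73319) = 6917/293276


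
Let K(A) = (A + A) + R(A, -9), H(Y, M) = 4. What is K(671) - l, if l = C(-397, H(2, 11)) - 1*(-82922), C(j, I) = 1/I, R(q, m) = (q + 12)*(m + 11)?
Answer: -320857/4 ≈ -80214.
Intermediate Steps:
R(q, m) = (11 + m)*(12 + q) (R(q, m) = (12 + q)*(11 + m) = (11 + m)*(12 + q))
l = 331689/4 (l = 1/4 - 1*(-82922) = ¼ + 82922 = 331689/4 ≈ 82922.)
K(A) = 24 + 4*A (K(A) = (A + A) + (132 + 11*A + 12*(-9) - 9*A) = 2*A + (132 + 11*A - 108 - 9*A) = 2*A + (24 + 2*A) = 24 + 4*A)
K(671) - l = (24 + 4*671) - 1*331689/4 = (24 + 2684) - 331689/4 = 2708 - 331689/4 = -320857/4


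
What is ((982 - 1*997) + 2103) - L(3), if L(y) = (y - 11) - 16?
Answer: 2112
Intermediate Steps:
L(y) = -27 + y (L(y) = (-11 + y) - 16 = -27 + y)
((982 - 1*997) + 2103) - L(3) = ((982 - 1*997) + 2103) - (-27 + 3) = ((982 - 997) + 2103) - 1*(-24) = (-15 + 2103) + 24 = 2088 + 24 = 2112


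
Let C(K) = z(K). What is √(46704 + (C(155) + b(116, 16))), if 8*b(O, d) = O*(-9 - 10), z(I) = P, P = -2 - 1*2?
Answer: √185698/2 ≈ 215.46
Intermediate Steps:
P = -4 (P = -2 - 2 = -4)
z(I) = -4
C(K) = -4
b(O, d) = -19*O/8 (b(O, d) = (O*(-9 - 10))/8 = (O*(-19))/8 = (-19*O)/8 = -19*O/8)
√(46704 + (C(155) + b(116, 16))) = √(46704 + (-4 - 19/8*116)) = √(46704 + (-4 - 551/2)) = √(46704 - 559/2) = √(92849/2) = √185698/2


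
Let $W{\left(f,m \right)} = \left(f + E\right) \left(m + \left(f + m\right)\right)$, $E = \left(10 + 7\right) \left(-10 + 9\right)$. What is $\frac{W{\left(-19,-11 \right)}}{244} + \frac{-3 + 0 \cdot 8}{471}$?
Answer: $\frac{57872}{9577} \approx 6.0428$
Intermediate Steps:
$E = -17$ ($E = 17 \left(-1\right) = -17$)
$W{\left(f,m \right)} = \left(-17 + f\right) \left(f + 2 m\right)$ ($W{\left(f,m \right)} = \left(f - 17\right) \left(m + \left(f + m\right)\right) = \left(-17 + f\right) \left(f + 2 m\right)$)
$\frac{W{\left(-19,-11 \right)}}{244} + \frac{-3 + 0 \cdot 8}{471} = \frac{\left(-19\right)^{2} - -374 - -323 + 2 \left(-19\right) \left(-11\right)}{244} + \frac{-3 + 0 \cdot 8}{471} = \left(361 + 374 + 323 + 418\right) \frac{1}{244} + \left(-3 + 0\right) \frac{1}{471} = 1476 \cdot \frac{1}{244} - \frac{1}{157} = \frac{369}{61} - \frac{1}{157} = \frac{57872}{9577}$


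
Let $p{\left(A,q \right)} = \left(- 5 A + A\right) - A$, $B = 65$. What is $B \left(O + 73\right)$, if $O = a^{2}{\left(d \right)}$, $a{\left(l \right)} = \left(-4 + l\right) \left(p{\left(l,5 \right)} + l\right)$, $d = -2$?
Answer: $154505$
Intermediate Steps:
$p{\left(A,q \right)} = - 5 A$ ($p{\left(A,q \right)} = - 4 A - A = - 5 A$)
$a{\left(l \right)} = - 4 l \left(-4 + l\right)$ ($a{\left(l \right)} = \left(-4 + l\right) \left(- 5 l + l\right) = \left(-4 + l\right) \left(- 4 l\right) = - 4 l \left(-4 + l\right)$)
$O = 2304$ ($O = \left(4 \left(-2\right) \left(4 - -2\right)\right)^{2} = \left(4 \left(-2\right) \left(4 + 2\right)\right)^{2} = \left(4 \left(-2\right) 6\right)^{2} = \left(-48\right)^{2} = 2304$)
$B \left(O + 73\right) = 65 \left(2304 + 73\right) = 65 \cdot 2377 = 154505$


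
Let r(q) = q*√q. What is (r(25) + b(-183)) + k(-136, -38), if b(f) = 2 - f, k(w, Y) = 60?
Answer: 370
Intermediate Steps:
r(q) = q^(3/2)
(r(25) + b(-183)) + k(-136, -38) = (25^(3/2) + (2 - 1*(-183))) + 60 = (125 + (2 + 183)) + 60 = (125 + 185) + 60 = 310 + 60 = 370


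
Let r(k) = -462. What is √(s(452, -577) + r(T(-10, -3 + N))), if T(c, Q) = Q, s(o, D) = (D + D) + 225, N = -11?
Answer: I*√1391 ≈ 37.296*I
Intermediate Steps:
s(o, D) = 225 + 2*D (s(o, D) = 2*D + 225 = 225 + 2*D)
√(s(452, -577) + r(T(-10, -3 + N))) = √((225 + 2*(-577)) - 462) = √((225 - 1154) - 462) = √(-929 - 462) = √(-1391) = I*√1391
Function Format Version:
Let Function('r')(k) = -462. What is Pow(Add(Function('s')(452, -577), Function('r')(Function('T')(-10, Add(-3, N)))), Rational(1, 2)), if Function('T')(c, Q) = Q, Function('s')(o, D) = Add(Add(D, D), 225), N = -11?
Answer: Mul(I, Pow(1391, Rational(1, 2))) ≈ Mul(37.296, I)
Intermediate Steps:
Function('s')(o, D) = Add(225, Mul(2, D)) (Function('s')(o, D) = Add(Mul(2, D), 225) = Add(225, Mul(2, D)))
Pow(Add(Function('s')(452, -577), Function('r')(Function('T')(-10, Add(-3, N)))), Rational(1, 2)) = Pow(Add(Add(225, Mul(2, -577)), -462), Rational(1, 2)) = Pow(Add(Add(225, -1154), -462), Rational(1, 2)) = Pow(Add(-929, -462), Rational(1, 2)) = Pow(-1391, Rational(1, 2)) = Mul(I, Pow(1391, Rational(1, 2)))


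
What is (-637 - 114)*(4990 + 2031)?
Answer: -5272771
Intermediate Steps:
(-637 - 114)*(4990 + 2031) = -751*7021 = -5272771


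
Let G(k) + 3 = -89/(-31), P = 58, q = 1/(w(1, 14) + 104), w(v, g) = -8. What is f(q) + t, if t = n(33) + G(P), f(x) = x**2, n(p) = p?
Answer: 9391135/285696 ≈ 32.871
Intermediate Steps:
q = 1/96 (q = 1/(-8 + 104) = 1/96 ≈ 0.010417)
G(k) = -4/31 (G(k) = -3 - 89/(-31) = -3 - 89*(-1/31) = -3 + 89/31 = -4/31)
t = 1019/31 (t = 33 - 4/31 = 1019/31 ≈ 32.871)
f(q) + t = (1/96)**2 + 1019/31 = 1/9216 + 1019/31 = 9391135/285696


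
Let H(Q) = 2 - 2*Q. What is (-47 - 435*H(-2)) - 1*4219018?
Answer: -4221675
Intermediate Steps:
(-47 - 435*H(-2)) - 1*4219018 = (-47 - 435*(2 - 2*(-2))) - 1*4219018 = (-47 - 435*(2 + 4)) - 4219018 = (-47 - 435*6) - 4219018 = (-47 - 2610) - 4219018 = -2657 - 4219018 = -4221675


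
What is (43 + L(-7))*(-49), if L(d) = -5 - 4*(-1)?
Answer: -2058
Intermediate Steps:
L(d) = -1 (L(d) = -5 + 4 = -1)
(43 + L(-7))*(-49) = (43 - 1)*(-49) = 42*(-49) = -2058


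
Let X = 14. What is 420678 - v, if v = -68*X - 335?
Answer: 421965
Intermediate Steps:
v = -1287 (v = -68*14 - 335 = -952 - 335 = -1287)
420678 - v = 420678 - 1*(-1287) = 420678 + 1287 = 421965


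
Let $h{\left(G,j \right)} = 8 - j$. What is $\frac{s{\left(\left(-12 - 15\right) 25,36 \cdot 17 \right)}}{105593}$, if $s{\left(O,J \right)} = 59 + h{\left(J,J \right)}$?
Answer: $- \frac{545}{105593} \approx -0.0051613$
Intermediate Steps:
$s{\left(O,J \right)} = 67 - J$ ($s{\left(O,J \right)} = 59 - \left(-8 + J\right) = 67 - J$)
$\frac{s{\left(\left(-12 - 15\right) 25,36 \cdot 17 \right)}}{105593} = \frac{67 - 36 \cdot 17}{105593} = \left(67 - 612\right) \frac{1}{105593} = \left(-545\right) \frac{1}{105593} = - \frac{545}{105593}$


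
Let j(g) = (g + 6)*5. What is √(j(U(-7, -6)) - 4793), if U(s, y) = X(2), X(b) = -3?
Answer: I*√4778 ≈ 69.123*I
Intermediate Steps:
U(s, y) = -3
j(g) = 30 + 5*g (j(g) = (6 + g)*5 = 30 + 5*g)
√(j(U(-7, -6)) - 4793) = √((30 + 5*(-3)) - 4793) = √((30 - 15) - 4793) = √(15 - 4793) = √(-4778) = I*√4778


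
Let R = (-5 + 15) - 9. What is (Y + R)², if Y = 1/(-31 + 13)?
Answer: 289/324 ≈ 0.89198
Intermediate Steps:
Y = -1/18 (Y = 1/(-18) = -1/18 ≈ -0.055556)
R = 1 (R = 10 - 9 = 1)
(Y + R)² = (-1/18 + 1)² = (17/18)² = 289/324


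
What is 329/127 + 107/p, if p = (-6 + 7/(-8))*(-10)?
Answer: 144831/34925 ≈ 4.1469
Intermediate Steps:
p = 275/4 (p = (-6 + 7*(-1/8))*(-10) = (-6 - 7/8)*(-10) = -55/8*(-10) = 275/4 ≈ 68.750)
329/127 + 107/p = 329/127 + 107/(275/4) = 329*(1/127) + 107*(4/275) = 329/127 + 428/275 = 144831/34925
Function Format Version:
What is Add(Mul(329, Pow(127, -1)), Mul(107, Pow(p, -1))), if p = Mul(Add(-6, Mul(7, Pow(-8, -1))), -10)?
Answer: Rational(144831, 34925) ≈ 4.1469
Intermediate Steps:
p = Rational(275, 4) (p = Mul(Add(-6, Mul(7, Rational(-1, 8))), -10) = Mul(Add(-6, Rational(-7, 8)), -10) = Mul(Rational(-55, 8), -10) = Rational(275, 4) ≈ 68.750)
Add(Mul(329, Pow(127, -1)), Mul(107, Pow(p, -1))) = Add(Mul(329, Pow(127, -1)), Mul(107, Pow(Rational(275, 4), -1))) = Add(Mul(329, Rational(1, 127)), Mul(107, Rational(4, 275))) = Add(Rational(329, 127), Rational(428, 275)) = Rational(144831, 34925)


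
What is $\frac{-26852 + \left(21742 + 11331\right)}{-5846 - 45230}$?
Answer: $- \frac{6221}{51076} \approx -0.1218$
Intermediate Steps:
$\frac{-26852 + \left(21742 + 11331\right)}{-5846 - 45230} = \frac{-26852 + 33073}{-51076} = 6221 \left(- \frac{1}{51076}\right) = - \frac{6221}{51076}$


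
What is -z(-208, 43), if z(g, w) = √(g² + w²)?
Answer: -√45113 ≈ -212.40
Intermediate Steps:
-z(-208, 43) = -√((-208)² + 43²) = -√(43264 + 1849) = -√45113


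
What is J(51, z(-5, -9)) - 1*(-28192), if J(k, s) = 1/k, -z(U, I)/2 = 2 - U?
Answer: 1437793/51 ≈ 28192.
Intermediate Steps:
z(U, I) = -4 + 2*U (z(U, I) = -2*(2 - U) = -4 + 2*U)
J(51, z(-5, -9)) - 1*(-28192) = 1/51 - 1*(-28192) = 1/51 + 28192 = 1437793/51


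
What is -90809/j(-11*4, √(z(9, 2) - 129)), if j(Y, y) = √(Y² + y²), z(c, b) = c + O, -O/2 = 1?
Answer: -90809*√1814/1814 ≈ -2132.1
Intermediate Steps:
O = -2 (O = -2*1 = -2)
z(c, b) = -2 + c (z(c, b) = c - 2 = -2 + c)
-90809/j(-11*4, √(z(9, 2) - 129)) = -90809/√((-11*4)² + (√((-2 + 9) - 129))²) = -90809/√((-44)² + (√(7 - 129))²) = -90809/√(1936 + (√(-122))²) = -90809/√(1936 + (I*√122)²) = -90809/√(1936 - 122) = -90809*√1814/1814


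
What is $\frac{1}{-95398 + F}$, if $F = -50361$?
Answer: $- \frac{1}{145759} \approx -6.8606 \cdot 10^{-6}$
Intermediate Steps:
$\frac{1}{-95398 + F} = \frac{1}{-95398 - 50361} = \frac{1}{-145759} = - \frac{1}{145759}$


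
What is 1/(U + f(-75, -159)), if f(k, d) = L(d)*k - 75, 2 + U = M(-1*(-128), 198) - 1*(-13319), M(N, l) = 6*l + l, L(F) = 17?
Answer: 1/13353 ≈ 7.4890e-5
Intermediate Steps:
M(N, l) = 7*l
U = 14703 (U = -2 + (7*198 - 1*(-13319)) = -2 + (1386 + 13319) = -2 + 14705 = 14703)
f(k, d) = -75 + 17*k (f(k, d) = 17*k - 75 = -75 + 17*k)
1/(U + f(-75, -159)) = 1/(14703 + (-75 + 17*(-75))) = 1/(14703 + (-75 - 1275)) = 1/(14703 - 1350) = 1/13353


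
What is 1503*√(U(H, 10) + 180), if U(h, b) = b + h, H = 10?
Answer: 15030*√2 ≈ 21256.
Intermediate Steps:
1503*√(U(H, 10) + 180) = 1503*√((10 + 10) + 180) = 1503*√(20 + 180) = 1503*√200 = 1503*(10*√2) = 15030*√2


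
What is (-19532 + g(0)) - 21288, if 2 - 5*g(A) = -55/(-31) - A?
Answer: -6327093/155 ≈ -40820.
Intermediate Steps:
g(A) = 7/155 + A/5 (g(A) = ⅖ - (-55/(-31) - A)/5 = ⅖ - (-55*(-1/31) - A)/5 = ⅖ - (55/31 - A)/5 = ⅖ + (-11/31 + A/5) = 7/155 + A/5)
(-19532 + g(0)) - 21288 = (-19532 + (7/155 + (⅕)*0)) - 21288 = (-19532 + (7/155 + 0)) - 21288 = (-19532 + 7/155) - 21288 = -3027453/155 - 21288 = -6327093/155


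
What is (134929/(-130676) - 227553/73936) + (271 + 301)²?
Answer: 790275273605263/2415415184 ≈ 3.2718e+5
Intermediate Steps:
(134929/(-130676) - 227553/73936) + (271 + 301)² = (134929*(-1/130676) - 227553*1/73936) + 572² = (-134929/130676 - 227553/73936) + 327184 = -9927956593/2415415184 + 327184 = 790275273605263/2415415184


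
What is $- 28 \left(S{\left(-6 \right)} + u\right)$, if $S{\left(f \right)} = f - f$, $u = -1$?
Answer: $28$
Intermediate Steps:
$S{\left(f \right)} = 0$
$- 28 \left(S{\left(-6 \right)} + u\right) = - 28 \left(0 - 1\right) = \left(-28\right) \left(-1\right) = 28$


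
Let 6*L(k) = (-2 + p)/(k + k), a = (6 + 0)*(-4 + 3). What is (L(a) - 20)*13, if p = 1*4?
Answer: -9373/36 ≈ -260.36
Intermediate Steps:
p = 4
a = -6 (a = 6*(-1) = -6)
L(k) = 1/(6*k) (L(k) = ((-2 + 4)/(k + k))/6 = (2/((2*k)))/6 = (2*(1/(2*k)))/6 = 1/(6*k))
(L(a) - 20)*13 = ((⅙)/(-6) - 20)*13 = ((⅙)*(-⅙) - 20)*13 = (-1/36 - 20)*13 = -721/36*13 = -9373/36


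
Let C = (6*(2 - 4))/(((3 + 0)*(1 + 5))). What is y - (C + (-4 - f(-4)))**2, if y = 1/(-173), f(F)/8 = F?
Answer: -1163261/1557 ≈ -747.12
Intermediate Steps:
f(F) = 8*F
y = -1/173 ≈ -0.0057803
C = -2/3 (C = (6*(-2))/((3*6)) = -12/18 = -12*1/18 = -2/3 ≈ -0.66667)
y - (C + (-4 - f(-4)))**2 = -1/173 - (-2/3 + (-4 - 8*(-4)))**2 = -1/173 - (-2/3 + (-4 - 1*(-32)))**2 = -1/173 - (-2/3 + (-4 + 32))**2 = -1/173 - (-2/3 + 28)**2 = -1/173 - (82/3)**2 = -1/173 - 1*6724/9 = -1/173 - 6724/9 = -1163261/1557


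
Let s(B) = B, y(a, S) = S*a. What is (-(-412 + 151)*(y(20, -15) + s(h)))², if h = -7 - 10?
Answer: 6845411169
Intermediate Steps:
h = -17
(-(-412 + 151)*(y(20, -15) + s(h)))² = (-(-412 + 151)*(-15*20 - 17))² = (-(-261)*(-300 - 17))² = (-(-261)*(-317))² = (-1*82737)² = (-82737)² = 6845411169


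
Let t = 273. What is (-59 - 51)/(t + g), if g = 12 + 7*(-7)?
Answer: -55/118 ≈ -0.46610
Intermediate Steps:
g = -37 (g = 12 - 49 = -37)
(-59 - 51)/(t + g) = (-59 - 51)/(273 - 37) = -110/236 = -110*1/236 = -55/118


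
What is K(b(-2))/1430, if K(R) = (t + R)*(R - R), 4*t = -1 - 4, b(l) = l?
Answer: 0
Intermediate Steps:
t = -5/4 (t = (-1 - 4)/4 = (¼)*(-5) = -5/4 ≈ -1.2500)
K(R) = 0 (K(R) = (-5/4 + R)*(R - R) = (-5/4 + R)*0 = 0)
K(b(-2))/1430 = 0/1430 = 0*(1/1430) = 0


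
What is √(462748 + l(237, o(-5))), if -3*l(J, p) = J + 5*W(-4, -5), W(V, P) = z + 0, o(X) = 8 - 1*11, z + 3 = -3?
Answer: √462679 ≈ 680.21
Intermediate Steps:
z = -6 (z = -3 - 3 = -6)
o(X) = -3 (o(X) = 8 - 11 = -3)
W(V, P) = -6 (W(V, P) = -6 + 0 = -6)
l(J, p) = 10 - J/3 (l(J, p) = -(J + 5*(-6))/3 = -(J - 30)/3 = -(-30 + J)/3 = 10 - J/3)
√(462748 + l(237, o(-5))) = √(462748 + (10 - ⅓*237)) = √(462748 + (10 - 79)) = √(462748 - 69) = √462679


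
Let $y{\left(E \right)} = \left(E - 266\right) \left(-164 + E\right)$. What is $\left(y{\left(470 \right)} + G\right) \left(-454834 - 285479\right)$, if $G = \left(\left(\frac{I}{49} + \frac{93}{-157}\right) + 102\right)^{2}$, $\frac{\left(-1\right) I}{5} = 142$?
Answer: $- \frac{438000641490506463}{8454607} \approx -5.1806 \cdot 10^{10}$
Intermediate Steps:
$I = -710$ ($I = \left(-5\right) 142 = -710$)
$y{\left(E \right)} = \left(-266 + E\right) \left(-164 + E\right)$
$G = \frac{447104858281}{59182249}$ ($G = \left(\left(- \frac{710}{49} + \frac{93}{-157}\right) + 102\right)^{2} = \left(\left(\left(-710\right) \frac{1}{49} + 93 \left(- \frac{1}{157}\right)\right) + 102\right)^{2} = \left(\left(- \frac{710}{49} - \frac{93}{157}\right) + 102\right)^{2} = \left(- \frac{116027}{7693} + 102\right)^{2} = \left(\frac{668659}{7693}\right)^{2} = \frac{447104858281}{59182249} \approx 7554.7$)
$\left(y{\left(470 \right)} + G\right) \left(-454834 - 285479\right) = \left(\left(43624 + 470^{2} - 202100\right) + \frac{447104858281}{59182249}\right) \left(-454834 - 285479\right) = \left(\left(43624 + 220900 - 202100\right) + \frac{447104858281}{59182249}\right) \left(-740313\right) = \left(62424 + \frac{447104858281}{59182249}\right) \left(-740313\right) = \frac{4141497569857}{59182249} \left(-740313\right) = - \frac{438000641490506463}{8454607}$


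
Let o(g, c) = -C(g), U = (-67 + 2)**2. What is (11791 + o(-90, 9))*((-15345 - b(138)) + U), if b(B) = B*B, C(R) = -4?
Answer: -355784380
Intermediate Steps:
b(B) = B**2
U = 4225 (U = (-65)**2 = 4225)
o(g, c) = 4 (o(g, c) = -1*(-4) = 4)
(11791 + o(-90, 9))*((-15345 - b(138)) + U) = (11791 + 4)*((-15345 - 1*138**2) + 4225) = 11795*((-15345 - 1*19044) + 4225) = 11795*((-15345 - 19044) + 4225) = 11795*(-34389 + 4225) = 11795*(-30164) = -355784380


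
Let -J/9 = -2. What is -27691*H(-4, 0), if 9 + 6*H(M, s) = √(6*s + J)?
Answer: 83073/2 - 27691*√2/2 ≈ 21956.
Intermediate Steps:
J = 18 (J = -9*(-2) = 18)
H(M, s) = -3/2 + √(18 + 6*s)/6 (H(M, s) = -3/2 + √(6*s + 18)/6 = -3/2 + √(18 + 6*s)/6)
-27691*H(-4, 0) = -27691*(-3/2 + √(18 + 6*0)/6) = -27691*(-3/2 + √(18 + 0)/6) = -27691*(-3/2 + √18/6) = -27691*(-3/2 + (3*√2)/6) = -27691*(-3/2 + √2/2) = 83073/2 - 27691*√2/2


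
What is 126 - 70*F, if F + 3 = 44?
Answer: -2744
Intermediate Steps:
F = 41 (F = -3 + 44 = 41)
126 - 70*F = 126 - 70*41 = 126 - 2870 = -2744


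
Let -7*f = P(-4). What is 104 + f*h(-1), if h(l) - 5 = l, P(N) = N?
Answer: 744/7 ≈ 106.29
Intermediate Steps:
f = 4/7 (f = -1/7*(-4) = 4/7 ≈ 0.57143)
h(l) = 5 + l
104 + f*h(-1) = 104 + 4*(5 - 1)/7 = 104 + (4/7)*4 = 104 + 16/7 = 744/7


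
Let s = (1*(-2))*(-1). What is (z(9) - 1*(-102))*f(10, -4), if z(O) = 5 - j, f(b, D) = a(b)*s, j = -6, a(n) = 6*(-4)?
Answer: -5424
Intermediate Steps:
a(n) = -24
s = 2 (s = -2*(-1) = 2)
f(b, D) = -48 (f(b, D) = -24*2 = -48)
z(O) = 11 (z(O) = 5 - 1*(-6) = 5 + 6 = 11)
(z(9) - 1*(-102))*f(10, -4) = (11 - 1*(-102))*(-48) = (11 + 102)*(-48) = 113*(-48) = -5424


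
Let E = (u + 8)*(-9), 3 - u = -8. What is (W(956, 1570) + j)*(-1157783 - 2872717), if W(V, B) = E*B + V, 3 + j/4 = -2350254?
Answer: 38969058531000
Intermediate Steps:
u = 11 (u = 3 - 1*(-8) = 3 + 8 = 11)
E = -171 (E = (11 + 8)*(-9) = 19*(-9) = -171)
j = -9401028 (j = -12 + 4*(-2350254) = -12 - 9401016 = -9401028)
W(V, B) = V - 171*B (W(V, B) = -171*B + V = V - 171*B)
(W(956, 1570) + j)*(-1157783 - 2872717) = ((956 - 171*1570) - 9401028)*(-1157783 - 2872717) = ((956 - 268470) - 9401028)*(-4030500) = (-267514 - 9401028)*(-4030500) = -9668542*(-4030500) = 38969058531000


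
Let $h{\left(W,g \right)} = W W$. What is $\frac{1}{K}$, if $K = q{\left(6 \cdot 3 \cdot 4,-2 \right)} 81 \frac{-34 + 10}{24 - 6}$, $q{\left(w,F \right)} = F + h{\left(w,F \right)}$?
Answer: $- \frac{1}{559656} \approx -1.7868 \cdot 10^{-6}$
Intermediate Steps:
$h{\left(W,g \right)} = W^{2}$
$q{\left(w,F \right)} = F + w^{2}$
$K = -559656$ ($K = \left(-2 + \left(6 \cdot 3 \cdot 4\right)^{2}\right) 81 \frac{-34 + 10}{24 - 6} = \left(-2 + \left(18 \cdot 4\right)^{2}\right) 81 \left(- \frac{24}{18}\right) = \left(-2 + 72^{2}\right) 81 \left(\left(-24\right) \frac{1}{18}\right) = \left(-2 + 5184\right) 81 \left(- \frac{4}{3}\right) = 5182 \cdot 81 \left(- \frac{4}{3}\right) = 419742 \left(- \frac{4}{3}\right) = -559656$)
$\frac{1}{K} = \frac{1}{-559656} = - \frac{1}{559656}$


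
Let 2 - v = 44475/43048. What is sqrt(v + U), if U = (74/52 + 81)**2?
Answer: sqrt(531976100076294)/279812 ≈ 82.429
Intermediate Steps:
v = 41621/43048 (v = 2 - 44475/43048 = 41621/43048 ≈ 0.96685)
U = 4592449/676 (U = (74*(1/52) + 81)**2 = (37/26 + 81)**2 = (2143/26)**2 = 4592449/676 ≈ 6793.6)
sqrt(v + U) = sqrt(41621/43048 + 4592449/676) = sqrt(49430970087/7275112) = sqrt(531976100076294)/279812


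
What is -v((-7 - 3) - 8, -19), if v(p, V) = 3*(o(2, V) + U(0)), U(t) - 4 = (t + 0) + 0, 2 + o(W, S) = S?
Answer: 51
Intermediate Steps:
o(W, S) = -2 + S
U(t) = 4 + t (U(t) = 4 + ((t + 0) + 0) = 4 + (t + 0) = 4 + t)
v(p, V) = 6 + 3*V (v(p, V) = 3*((-2 + V) + (4 + 0)) = 3*((-2 + V) + 4) = 3*(2 + V) = 6 + 3*V)
-v((-7 - 3) - 8, -19) = -(6 + 3*(-19)) = -(6 - 57) = -1*(-51) = 51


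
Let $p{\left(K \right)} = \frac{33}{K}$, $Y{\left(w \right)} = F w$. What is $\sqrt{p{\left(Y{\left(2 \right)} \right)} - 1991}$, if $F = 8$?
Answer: $\frac{11 i \sqrt{263}}{4} \approx 44.598 i$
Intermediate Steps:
$Y{\left(w \right)} = 8 w$
$\sqrt{p{\left(Y{\left(2 \right)} \right)} - 1991} = \sqrt{\frac{33}{8 \cdot 2} - 1991} = \sqrt{\frac{33}{16} - 1991} = \sqrt{- \frac{31823}{16}} = \frac{11 i \sqrt{263}}{4}$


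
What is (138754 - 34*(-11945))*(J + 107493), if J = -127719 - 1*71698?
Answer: -50087916816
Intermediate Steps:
J = -199417 (J = -127719 - 71698 = -199417)
(138754 - 34*(-11945))*(J + 107493) = (138754 - 34*(-11945))*(-199417 + 107493) = (138754 + 406130)*(-91924) = 544884*(-91924) = -50087916816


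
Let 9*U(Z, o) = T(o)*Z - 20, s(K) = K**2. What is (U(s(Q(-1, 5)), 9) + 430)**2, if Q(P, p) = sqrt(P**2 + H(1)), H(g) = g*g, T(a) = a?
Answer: 14961424/81 ≈ 1.8471e+5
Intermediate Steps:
H(g) = g**2
Q(P, p) = sqrt(1 + P**2) (Q(P, p) = sqrt(P**2 + 1**2) = sqrt(P**2 + 1) = sqrt(1 + P**2))
U(Z, o) = -20/9 + Z*o/9 (U(Z, o) = (o*Z - 20)/9 = (Z*o - 20)/9 = (-20 + Z*o)/9 = -20/9 + Z*o/9)
(U(s(Q(-1, 5)), 9) + 430)**2 = ((-20/9 + (1/9)*(sqrt(1 + (-1)**2))**2*9) + 430)**2 = ((-20/9 + (1/9)*(sqrt(1 + 1))**2*9) + 430)**2 = ((-20/9 + (1/9)*(sqrt(2))**2*9) + 430)**2 = ((-20/9 + (1/9)*2*9) + 430)**2 = ((-20/9 + 2) + 430)**2 = (-2/9 + 430)**2 = (3868/9)**2 = 14961424/81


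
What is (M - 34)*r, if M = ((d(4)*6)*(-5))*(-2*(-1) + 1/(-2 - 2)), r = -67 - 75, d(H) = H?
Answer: 34648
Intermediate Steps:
r = -142
M = -210 (M = ((4*6)*(-5))*(-2*(-1) + 1/(-2 - 2)) = (24*(-5))*(2 + 1/(-4)) = -120*(2 - 1/4) = -120*7/4 = -210)
(M - 34)*r = (-210 - 34)*(-142) = -244*(-142) = 34648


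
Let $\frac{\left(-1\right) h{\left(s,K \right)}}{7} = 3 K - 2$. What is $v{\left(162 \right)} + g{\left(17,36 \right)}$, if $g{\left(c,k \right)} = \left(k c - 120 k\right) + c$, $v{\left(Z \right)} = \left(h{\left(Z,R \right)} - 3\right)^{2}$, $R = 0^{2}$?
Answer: $-3570$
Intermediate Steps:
$R = 0$
$h{\left(s,K \right)} = 14 - 21 K$ ($h{\left(s,K \right)} = - 7 \left(3 K - 2\right) = - 7 \left(-2 + 3 K\right) = 14 - 21 K$)
$v{\left(Z \right)} = 121$ ($v{\left(Z \right)} = \left(\left(14 - 0\right) - 3\right)^{2} = \left(\left(14 + 0\right) - 3\right)^{2} = \left(14 - 3\right)^{2} = 11^{2} = 121$)
$g{\left(c,k \right)} = c - 120 k + c k$ ($g{\left(c,k \right)} = \left(c k - 120 k\right) + c = \left(- 120 k + c k\right) + c = c - 120 k + c k$)
$v{\left(162 \right)} + g{\left(17,36 \right)} = 121 + \left(17 - 4320 + 17 \cdot 36\right) = 121 + \left(17 - 4320 + 612\right) = 121 - 3691 = -3570$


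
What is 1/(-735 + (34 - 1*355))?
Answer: -1/1056 ≈ -0.00094697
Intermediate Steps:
1/(-735 + (34 - 1*355)) = 1/(-735 + (34 - 355)) = 1/(-735 - 321) = 1/(-1056) = -1/1056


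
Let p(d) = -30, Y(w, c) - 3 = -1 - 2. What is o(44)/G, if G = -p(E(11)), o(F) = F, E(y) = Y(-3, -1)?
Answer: 22/15 ≈ 1.4667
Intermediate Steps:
Y(w, c) = 0 (Y(w, c) = 3 + (-1 - 2) = 3 - 3 = 0)
E(y) = 0
G = 30 (G = -1*(-30) = 30)
o(44)/G = 44/30 = 44*(1/30) = 22/15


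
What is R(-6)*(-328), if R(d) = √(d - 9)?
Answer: -328*I*√15 ≈ -1270.3*I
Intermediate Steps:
R(d) = √(-9 + d)
R(-6)*(-328) = √(-9 - 6)*(-328) = √(-15)*(-328) = (I*√15)*(-328) = -328*I*√15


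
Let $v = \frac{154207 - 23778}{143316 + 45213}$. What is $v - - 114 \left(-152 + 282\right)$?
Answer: $\frac{2794130209}{188529} \approx 14821.0$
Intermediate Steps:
$v = \frac{130429}{188529} \approx 0.69182$
$v - - 114 \left(-152 + 282\right) = \frac{130429}{188529} - - 114 \left(-152 + 282\right) = \frac{130429}{188529} - \left(-114\right) 130 = \frac{130429}{188529} - -14820 = \frac{130429}{188529} + 14820 = \frac{2794130209}{188529}$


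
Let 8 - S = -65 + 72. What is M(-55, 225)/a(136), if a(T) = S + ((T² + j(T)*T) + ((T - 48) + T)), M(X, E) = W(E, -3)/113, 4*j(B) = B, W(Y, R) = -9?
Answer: -9/2637985 ≈ -3.4117e-6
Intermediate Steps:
j(B) = B/4
S = 1 (S = 8 - (-65 + 72) = 8 - 1*7 = 8 - 7 = 1)
M(X, E) = -9/113
a(T) = -47 + 2*T + 5*T²/4 (a(T) = 1 + ((T² + (T/4)*T) + ((T - 48) + T)) = 1 + ((T² + T²/4) + ((-48 + T) + T)) = 1 + (5*T²/4 + (-48 + 2*T)) = 1 + (-48 + 2*T + 5*T²/4) = -47 + 2*T + 5*T²/4)
M(-55, 225)/a(136) = -9/(113*(-47 + 2*136 + (5/4)*136²)) = -9/(113*(-47 + 272 + (5/4)*18496)) = -9/(113*(-47 + 272 + 23120)) = -9/113/23345 = -9/113*1/23345 = -9/2637985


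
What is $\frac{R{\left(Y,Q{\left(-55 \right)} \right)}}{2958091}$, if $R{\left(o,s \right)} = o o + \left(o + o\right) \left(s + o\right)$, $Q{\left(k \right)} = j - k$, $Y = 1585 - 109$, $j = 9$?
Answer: $\frac{6724656}{2958091} \approx 2.2733$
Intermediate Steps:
$Y = 1476$
$Q{\left(k \right)} = 9 - k$
$R{\left(o,s \right)} = o^{2} + 2 o \left(o + s\right)$
$\frac{R{\left(Y,Q{\left(-55 \right)} \right)}}{2958091} = \frac{1476 \left(2 \left(9 - -55\right) + 3 \cdot 1476\right)}{2958091} = 1476 \left(2 \left(9 + 55\right) + 4428\right) \frac{1}{2958091} = 1476 \left(2 \cdot 64 + 4428\right) \frac{1}{2958091} = 1476 \left(128 + 4428\right) \frac{1}{2958091} = 1476 \cdot 4556 \cdot \frac{1}{2958091} = 6724656 \cdot \frac{1}{2958091} = \frac{6724656}{2958091}$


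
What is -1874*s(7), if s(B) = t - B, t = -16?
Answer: 43102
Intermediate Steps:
s(B) = -16 - B
-1874*s(7) = -1874*(-16 - 1*7) = -1874*(-16 - 7) = -1874*(-23) = 43102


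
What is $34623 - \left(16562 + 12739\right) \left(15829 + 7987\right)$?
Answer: $-697797993$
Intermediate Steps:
$34623 - \left(16562 + 12739\right) \left(15829 + 7987\right) = 34623 - 29301 \cdot 23816 = 34623 - 697832616 = -697797993$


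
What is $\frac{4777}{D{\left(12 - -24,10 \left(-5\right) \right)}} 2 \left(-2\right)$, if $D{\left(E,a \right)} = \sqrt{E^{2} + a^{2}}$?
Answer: $- \frac{9554 \sqrt{949}}{949} \approx -310.14$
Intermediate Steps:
$\frac{4777}{D{\left(12 - -24,10 \left(-5\right) \right)}} 2 \left(-2\right) = \frac{4777}{\sqrt{\left(12 - -24\right)^{2} + \left(10 \left(-5\right)\right)^{2}}} \cdot 2 \left(-2\right) = \frac{4777}{\sqrt{\left(12 + 24\right)^{2} + \left(-50\right)^{2}}} \left(-4\right) = \frac{4777}{\sqrt{36^{2} + 2500}} \left(-4\right) = \frac{4777}{\sqrt{1296 + 2500}} \left(-4\right) = \frac{4777}{\sqrt{3796}} \left(-4\right) = \frac{4777}{2 \sqrt{949}} \left(-4\right) = 4777 \frac{\sqrt{949}}{1898} \left(-4\right) = \frac{4777 \sqrt{949}}{1898} \left(-4\right) = - \frac{9554 \sqrt{949}}{949}$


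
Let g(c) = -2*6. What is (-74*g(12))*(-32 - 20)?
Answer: -46176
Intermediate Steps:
g(c) = -12
(-74*g(12))*(-32 - 20) = (-74*(-12))*(-32 - 20) = 888*(-52) = -46176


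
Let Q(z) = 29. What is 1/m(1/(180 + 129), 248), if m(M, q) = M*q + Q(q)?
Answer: 309/9209 ≈ 0.033554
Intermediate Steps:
m(M, q) = 29 + M*q (m(M, q) = M*q + 29 = 29 + M*q)
1/m(1/(180 + 129), 248) = 1/(29 + 248/(180 + 129)) = 1/(29 + 248/309) = 1/(9209/309) = 309/9209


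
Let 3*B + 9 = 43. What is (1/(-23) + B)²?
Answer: 606841/4761 ≈ 127.46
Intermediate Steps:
B = 34/3 (B = -3 + (⅓)*43 = -3 + 43/3 = 34/3 ≈ 11.333)
(1/(-23) + B)² = (1/(-23) + 34/3)² = (-1/23 + 34/3)² = (779/69)² = 606841/4761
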